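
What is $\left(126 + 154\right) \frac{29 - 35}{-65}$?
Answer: $\frac{336}{13} \approx 25.846$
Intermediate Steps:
$\left(126 + 154\right) \frac{29 - 35}{-65} = 280 \left(\left(-6\right) \left(- \frac{1}{65}\right)\right) = 280 \cdot \frac{6}{65} = \frac{336}{13}$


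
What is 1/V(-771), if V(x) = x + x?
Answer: -1/1542 ≈ -0.00064851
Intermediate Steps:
V(x) = 2*x
1/V(-771) = 1/(2*(-771)) = 1/(-1542) = -1/1542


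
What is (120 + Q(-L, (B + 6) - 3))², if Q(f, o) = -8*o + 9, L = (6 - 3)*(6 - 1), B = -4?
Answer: 18769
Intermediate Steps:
L = 15 (L = 3*5 = 15)
Q(f, o) = 9 - 8*o
(120 + Q(-L, (B + 6) - 3))² = (120 + (9 - 8*((-4 + 6) - 3)))² = (120 + (9 - 8*(2 - 3)))² = (120 + (9 - 8*(-1)))² = (120 + (9 + 8))² = (120 + 17)² = 137² = 18769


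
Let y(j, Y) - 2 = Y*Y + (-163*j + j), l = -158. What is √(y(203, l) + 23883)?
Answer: √15963 ≈ 126.34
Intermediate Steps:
y(j, Y) = 2 + Y² - 162*j (y(j, Y) = 2 + (Y*Y + (-163*j + j)) = 2 + (Y² - 162*j) = 2 + Y² - 162*j)
√(y(203, l) + 23883) = √((2 + (-158)² - 162*203) + 23883) = √((2 + 24964 - 32886) + 23883) = √(-7920 + 23883) = √15963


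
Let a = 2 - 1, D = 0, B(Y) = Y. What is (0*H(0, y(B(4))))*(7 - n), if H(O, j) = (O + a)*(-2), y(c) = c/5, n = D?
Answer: 0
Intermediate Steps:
n = 0
a = 1
y(c) = c/5 (y(c) = c*(⅕) = c/5)
H(O, j) = -2 - 2*O (H(O, j) = (O + 1)*(-2) = (1 + O)*(-2) = -2 - 2*O)
(0*H(0, y(B(4))))*(7 - n) = (0*(-2 - 2*0))*(7 - 1*0) = (0*(-2 + 0))*(7 + 0) = (0*(-2))*7 = 0*7 = 0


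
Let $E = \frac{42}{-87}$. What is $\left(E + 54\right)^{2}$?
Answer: $\frac{2408704}{841} \approx 2864.1$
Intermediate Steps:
$E = - \frac{14}{29}$ ($E = 42 \left(- \frac{1}{87}\right) = - \frac{14}{29} \approx -0.48276$)
$\left(E + 54\right)^{2} = \left(- \frac{14}{29} + 54\right)^{2} = \left(\frac{1552}{29}\right)^{2} = \frac{2408704}{841}$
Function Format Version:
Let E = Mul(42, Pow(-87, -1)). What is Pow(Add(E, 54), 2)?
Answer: Rational(2408704, 841) ≈ 2864.1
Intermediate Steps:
E = Rational(-14, 29) (E = Mul(42, Rational(-1, 87)) = Rational(-14, 29) ≈ -0.48276)
Pow(Add(E, 54), 2) = Pow(Add(Rational(-14, 29), 54), 2) = Pow(Rational(1552, 29), 2) = Rational(2408704, 841)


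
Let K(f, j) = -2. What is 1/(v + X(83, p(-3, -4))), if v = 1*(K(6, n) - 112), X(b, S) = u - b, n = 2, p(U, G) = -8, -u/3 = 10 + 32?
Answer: -1/323 ≈ -0.0030960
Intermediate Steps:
u = -126 (u = -3*(10 + 32) = -3*42 = -126)
X(b, S) = -126 - b
v = -114 (v = 1*(-2 - 112) = 1*(-114) = -114)
1/(v + X(83, p(-3, -4))) = 1/(-114 + (-126 - 1*83)) = 1/(-114 + (-126 - 83)) = 1/(-114 - 209) = 1/(-323) = -1/323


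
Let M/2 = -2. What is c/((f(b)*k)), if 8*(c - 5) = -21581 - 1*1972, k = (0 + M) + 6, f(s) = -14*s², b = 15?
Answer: 3359/7200 ≈ 0.46653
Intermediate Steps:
M = -4 (M = 2*(-2) = -4)
k = 2 (k = (0 - 4) + 6 = -4 + 6 = 2)
c = -23513/8 (c = 5 + (-21581 - 1*1972)/8 = 5 + (-21581 - 1972)/8 = 5 + (⅛)*(-23553) = 5 - 23553/8 = -23513/8 ≈ -2939.1)
c/((f(b)*k)) = -23513/(8*(-14*15²*2)) = -23513/(8*(-14*225*2)) = -23513/(8*((-3150*2))) = -23513/8/(-6300) = -23513/8*(-1/6300) = 3359/7200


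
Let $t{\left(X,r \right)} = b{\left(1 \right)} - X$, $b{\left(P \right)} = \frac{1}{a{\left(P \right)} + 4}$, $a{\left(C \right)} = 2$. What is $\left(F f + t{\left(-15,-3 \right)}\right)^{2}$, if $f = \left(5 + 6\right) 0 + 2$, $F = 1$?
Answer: $\frac{10609}{36} \approx 294.69$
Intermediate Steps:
$f = 2$ ($f = 11 \cdot 0 + 2 = 0 + 2 = 2$)
$b{\left(P \right)} = \frac{1}{6}$ ($b{\left(P \right)} = \frac{1}{2 + 4} = \frac{1}{6}$)
$t{\left(X,r \right)} = \frac{1}{6} - X$
$\left(F f + t{\left(-15,-3 \right)}\right)^{2} = \left(1 \cdot 2 + \left(\frac{1}{6} - -15\right)\right)^{2} = \left(2 + \left(\frac{1}{6} + 15\right)\right)^{2} = \left(2 + \frac{91}{6}\right)^{2} = \left(\frac{103}{6}\right)^{2} = \frac{10609}{36}$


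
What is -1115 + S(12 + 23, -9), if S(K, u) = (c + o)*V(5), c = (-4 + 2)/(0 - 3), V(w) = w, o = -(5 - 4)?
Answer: -3350/3 ≈ -1116.7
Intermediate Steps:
o = -1 (o = -1*1 = -1)
c = ⅔ (c = -2/(-3) = -2*(-⅓) = ⅔ ≈ 0.66667)
S(K, u) = -5/3 (S(K, u) = (⅔ - 1)*5 = -⅓*5 = -5/3)
-1115 + S(12 + 23, -9) = -1115 - 5/3 = -3350/3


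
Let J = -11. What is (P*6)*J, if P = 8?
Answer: -528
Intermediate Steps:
(P*6)*J = (8*6)*(-11) = 48*(-11) = -528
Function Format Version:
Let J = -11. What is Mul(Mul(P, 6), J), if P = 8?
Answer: -528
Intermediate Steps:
Mul(Mul(P, 6), J) = Mul(Mul(8, 6), -11) = Mul(48, -11) = -528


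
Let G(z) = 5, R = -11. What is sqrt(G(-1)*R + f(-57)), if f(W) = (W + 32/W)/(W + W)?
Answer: I*sqrt(708218)/114 ≈ 7.3821*I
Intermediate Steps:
f(W) = (W + 32/W)/(2*W) (f(W) = (W + 32/W)/((2*W)) = (W + 32/W)*(1/(2*W)) = (W + 32/W)/(2*W))
sqrt(G(-1)*R + f(-57)) = sqrt(5*(-11) + (1/2 + 16/(-57)**2)) = sqrt(-55 + (1/2 + 16*(1/3249))) = sqrt(-55 + (1/2 + 16/3249)) = sqrt(-55 + 3281/6498) = sqrt(-354109/6498) = I*sqrt(708218)/114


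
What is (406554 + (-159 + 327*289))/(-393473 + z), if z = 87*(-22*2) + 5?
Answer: -2693/2136 ≈ -1.2608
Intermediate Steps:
z = -3823 (z = 87*(-44) + 5 = -3828 + 5 = -3823)
(406554 + (-159 + 327*289))/(-393473 + z) = (406554 + (-159 + 327*289))/(-393473 - 3823) = (406554 + (-159 + 94503))/(-397296) = (406554 + 94344)*(-1/397296) = 500898*(-1/397296) = -2693/2136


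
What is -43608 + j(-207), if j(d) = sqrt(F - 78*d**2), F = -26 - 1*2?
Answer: -43608 + 5*I*sqrt(133690) ≈ -43608.0 + 1828.2*I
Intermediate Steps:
F = -28 (F = -26 - 2 = -28)
j(d) = sqrt(-28 - 78*d**2)
-43608 + j(-207) = -43608 + sqrt(-28 - 78*(-207)**2) = -43608 + sqrt(-28 - 78*42849) = -43608 + sqrt(-28 - 3342222) = -43608 + sqrt(-3342250) = -43608 + 5*I*sqrt(133690)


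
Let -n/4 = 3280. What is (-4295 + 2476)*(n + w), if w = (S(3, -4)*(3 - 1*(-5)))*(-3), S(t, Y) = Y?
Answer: 23690656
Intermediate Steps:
n = -13120 (n = -4*3280 = -13120)
w = 96 (w = -4*(3 - 1*(-5))*(-3) = -4*(3 + 5)*(-3) = -4*8*(-3) = -32*(-3) = 96)
(-4295 + 2476)*(n + w) = (-4295 + 2476)*(-13120 + 96) = -1819*(-13024) = 23690656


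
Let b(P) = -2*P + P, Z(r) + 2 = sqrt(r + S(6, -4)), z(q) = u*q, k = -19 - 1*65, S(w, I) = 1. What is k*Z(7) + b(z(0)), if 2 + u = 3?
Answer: 168 - 168*sqrt(2) ≈ -69.588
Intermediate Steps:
k = -84 (k = -19 - 65 = -84)
u = 1 (u = -2 + 3 = 1)
z(q) = q (z(q) = 1*q = q)
Z(r) = -2 + sqrt(1 + r) (Z(r) = -2 + sqrt(r + 1) = -2 + sqrt(1 + r))
b(P) = -P
k*Z(7) + b(z(0)) = -84*(-2 + sqrt(1 + 7)) - 1*0 = -84*(-2 + sqrt(8)) + 0 = -84*(-2 + 2*sqrt(2)) + 0 = (168 - 168*sqrt(2)) + 0 = 168 - 168*sqrt(2)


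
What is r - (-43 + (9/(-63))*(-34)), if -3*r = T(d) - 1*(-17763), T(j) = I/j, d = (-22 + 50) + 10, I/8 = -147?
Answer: -781048/133 ≈ -5872.5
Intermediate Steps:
I = -1176 (I = 8*(-147) = -1176)
d = 38 (d = 28 + 10 = 38)
T(j) = -1176/j
r = -112303/19 (r = -(-1176/38 - 1*(-17763))/3 = -(-1176*1/38 + 17763)/3 = -(-588/19 + 17763)/3 = -1/3*336909/19 = -112303/19 ≈ -5910.7)
r - (-43 + (9/(-63))*(-34)) = -112303/19 - (-43 + (9/(-63))*(-34)) = -112303/19 - (-43 + (9*(-1/63))*(-34)) = -112303/19 - (-43 - 1/7*(-34)) = -112303/19 - (-43 + 34/7) = -112303/19 - 1*(-267/7) = -112303/19 + 267/7 = -781048/133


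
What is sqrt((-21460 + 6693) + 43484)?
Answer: 47*sqrt(13) ≈ 169.46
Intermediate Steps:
sqrt((-21460 + 6693) + 43484) = sqrt(-14767 + 43484) = sqrt(28717) = 47*sqrt(13)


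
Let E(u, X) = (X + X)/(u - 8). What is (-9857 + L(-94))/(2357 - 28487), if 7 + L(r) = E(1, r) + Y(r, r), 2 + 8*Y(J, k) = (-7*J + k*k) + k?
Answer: 80849/243880 ≈ 0.33151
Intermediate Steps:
Y(J, k) = -1/4 - 7*J/8 + k/8 + k**2/8 (Y(J, k) = -1/4 + ((-7*J + k*k) + k)/8 = -1/4 + ((-7*J + k**2) + k)/8 = -1/4 + ((k**2 - 7*J) + k)/8 = -1/4 + (k + k**2 - 7*J)/8 = -1/4 + (-7*J/8 + k/8 + k**2/8) = -1/4 - 7*J/8 + k/8 + k**2/8)
E(u, X) = 2*X/(-8 + u) (E(u, X) = (2*X)/(-8 + u) = 2*X/(-8 + u))
L(r) = -29/4 - 29*r/28 + r**2/8 (L(r) = -7 + (2*r/(-8 + 1) + (-1/4 - 7*r/8 + r/8 + r**2/8)) = -7 + (2*r/(-7) + (-1/4 - 3*r/4 + r**2/8)) = -7 + (2*r*(-1/7) + (-1/4 - 3*r/4 + r**2/8)) = -7 + (-2*r/7 + (-1/4 - 3*r/4 + r**2/8)) = -7 + (-1/4 - 29*r/28 + r**2/8) = -29/4 - 29*r/28 + r**2/8)
(-9857 + L(-94))/(2357 - 28487) = (-9857 + (-29/4 - 29/28*(-94) + (1/8)*(-94)**2))/(2357 - 28487) = (-9857 + (-29/4 + 1363/14 + (1/8)*8836))/(-26130) = (-9857 + (-29/4 + 1363/14 + 2209/2))*(-1/26130) = (-9857 + 33449/28)*(-1/26130) = -242547/28*(-1/26130) = 80849/243880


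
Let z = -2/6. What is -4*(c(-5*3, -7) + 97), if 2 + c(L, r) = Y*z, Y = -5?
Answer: -1160/3 ≈ -386.67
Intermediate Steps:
z = -⅓ (z = -2*⅙ = -⅓ ≈ -0.33333)
c(L, r) = -⅓ (c(L, r) = -2 - 5*(-⅓) = -2 + 5/3 = -⅓)
-4*(c(-5*3, -7) + 97) = -4*(-⅓ + 97) = -4*290/3 = -1160/3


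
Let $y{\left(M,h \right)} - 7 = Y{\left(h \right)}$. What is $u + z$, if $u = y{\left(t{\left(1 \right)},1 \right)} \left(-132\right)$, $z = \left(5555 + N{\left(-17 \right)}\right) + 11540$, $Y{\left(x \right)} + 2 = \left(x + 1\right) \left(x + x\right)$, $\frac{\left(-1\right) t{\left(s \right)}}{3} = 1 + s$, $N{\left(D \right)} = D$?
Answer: $15890$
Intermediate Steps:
$t{\left(s \right)} = -3 - 3 s$ ($t{\left(s \right)} = - 3 \left(1 + s\right) = -3 - 3 s$)
$Y{\left(x \right)} = -2 + 2 x \left(1 + x\right)$ ($Y{\left(x \right)} = -2 + \left(x + 1\right) \left(x + x\right) = -2 + \left(1 + x\right) 2 x = -2 + 2 x \left(1 + x\right)$)
$y{\left(M,h \right)} = 5 + 2 h + 2 h^{2}$ ($y{\left(M,h \right)} = 7 + \left(-2 + 2 h + 2 h^{2}\right) = 5 + 2 h + 2 h^{2}$)
$z = 17078$ ($z = \left(5555 - 17\right) + 11540 = 5538 + 11540 = 17078$)
$u = -1188$ ($u = \left(5 + 2 \cdot 1 + 2 \cdot 1^{2}\right) \left(-132\right) = \left(5 + 2 + 2 \cdot 1\right) \left(-132\right) = \left(5 + 2 + 2\right) \left(-132\right) = 9 \left(-132\right) = -1188$)
$u + z = -1188 + 17078 = 15890$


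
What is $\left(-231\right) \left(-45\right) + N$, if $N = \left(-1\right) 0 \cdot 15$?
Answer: $10395$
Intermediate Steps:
$N = 0$ ($N = 0 \cdot 15 = 0$)
$\left(-231\right) \left(-45\right) + N = \left(-231\right) \left(-45\right) + 0 = 10395 + 0 = 10395$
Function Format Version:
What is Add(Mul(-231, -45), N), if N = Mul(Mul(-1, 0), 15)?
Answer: 10395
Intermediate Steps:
N = 0 (N = Mul(0, 15) = 0)
Add(Mul(-231, -45), N) = Add(Mul(-231, -45), 0) = Add(10395, 0) = 10395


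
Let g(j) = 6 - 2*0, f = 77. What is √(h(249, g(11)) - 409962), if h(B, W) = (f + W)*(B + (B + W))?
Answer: I*√368130 ≈ 606.74*I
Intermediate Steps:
g(j) = 6 (g(j) = 6 + 0 = 6)
h(B, W) = (77 + W)*(W + 2*B) (h(B, W) = (77 + W)*(B + (B + W)) = (77 + W)*(W + 2*B))
√(h(249, g(11)) - 409962) = √((6² + 77*6 + 154*249 + 2*249*6) - 409962) = √((36 + 462 + 38346 + 2988) - 409962) = √(41832 - 409962) = √(-368130) = I*√368130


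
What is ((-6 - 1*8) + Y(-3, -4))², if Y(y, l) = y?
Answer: 289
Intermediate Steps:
((-6 - 1*8) + Y(-3, -4))² = ((-6 - 1*8) - 3)² = ((-6 - 8) - 3)² = (-14 - 3)² = (-17)² = 289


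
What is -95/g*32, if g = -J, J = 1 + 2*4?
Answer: 3040/9 ≈ 337.78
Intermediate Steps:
J = 9 (J = 1 + 8 = 9)
g = -9 (g = -1*9 = -9)
-95/g*32 = -95/(-9)*32 = -95*(-⅑)*32 = (95/9)*32 = 3040/9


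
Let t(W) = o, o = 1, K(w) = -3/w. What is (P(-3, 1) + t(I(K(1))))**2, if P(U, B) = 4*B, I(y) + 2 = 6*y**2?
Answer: 25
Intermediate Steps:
I(y) = -2 + 6*y**2
t(W) = 1
(P(-3, 1) + t(I(K(1))))**2 = (4*1 + 1)**2 = (4 + 1)**2 = 5**2 = 25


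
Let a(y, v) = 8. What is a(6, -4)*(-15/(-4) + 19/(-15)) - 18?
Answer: 28/15 ≈ 1.8667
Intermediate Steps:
a(6, -4)*(-15/(-4) + 19/(-15)) - 18 = 8*(-15/(-4) + 19/(-15)) - 18 = 8*(-15*(-1/4) + 19*(-1/15)) - 18 = 8*(15/4 - 19/15) - 18 = 8*(149/60) - 18 = 298/15 - 18 = 28/15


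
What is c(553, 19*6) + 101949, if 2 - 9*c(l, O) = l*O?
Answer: 854501/9 ≈ 94945.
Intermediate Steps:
c(l, O) = 2/9 - O*l/9 (c(l, O) = 2/9 - l*O/9 = 2/9 - O*l/9)
c(553, 19*6) + 101949 = (2/9 - 1/9*19*6*553) + 101949 = (2/9 - 1/9*114*553) + 101949 = (2/9 - 21014/3) + 101949 = -63040/9 + 101949 = 854501/9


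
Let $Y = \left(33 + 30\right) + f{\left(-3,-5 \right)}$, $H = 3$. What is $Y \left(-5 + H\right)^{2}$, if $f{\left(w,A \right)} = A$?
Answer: $232$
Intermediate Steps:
$Y = 58$ ($Y = \left(33 + 30\right) - 5 = 63 - 5 = 58$)
$Y \left(-5 + H\right)^{2} = 58 \left(-5 + 3\right)^{2} = 58 \left(-2\right)^{2} = 58 \cdot 4 = 232$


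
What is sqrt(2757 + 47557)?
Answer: sqrt(50314) ≈ 224.31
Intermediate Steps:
sqrt(2757 + 47557) = sqrt(50314)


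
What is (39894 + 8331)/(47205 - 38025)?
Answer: 3215/612 ≈ 5.2533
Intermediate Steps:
(39894 + 8331)/(47205 - 38025) = 48225/9180 = 48225*(1/9180) = 3215/612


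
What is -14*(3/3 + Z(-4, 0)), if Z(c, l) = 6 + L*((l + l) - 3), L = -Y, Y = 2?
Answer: -182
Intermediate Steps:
L = -2 (L = -1*2 = -2)
Z(c, l) = 12 - 4*l (Z(c, l) = 6 - 2*((l + l) - 3) = 6 - 2*(2*l - 3) = 6 - 2*(-3 + 2*l) = 6 + (6 - 4*l) = 12 - 4*l)
-14*(3/3 + Z(-4, 0)) = -14*(3/3 + (12 - 4*0)) = -14*(3*(1/3) + (12 + 0)) = -14*(1 + 12) = -14*13 = -182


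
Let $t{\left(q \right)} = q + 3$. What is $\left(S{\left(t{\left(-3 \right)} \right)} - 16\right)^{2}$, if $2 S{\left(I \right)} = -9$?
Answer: $\frac{1681}{4} \approx 420.25$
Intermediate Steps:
$t{\left(q \right)} = 3 + q$
$S{\left(I \right)} = - \frac{9}{2}$ ($S{\left(I \right)} = \frac{1}{2} \left(-9\right) = - \frac{9}{2}$)
$\left(S{\left(t{\left(-3 \right)} \right)} - 16\right)^{2} = \left(- \frac{9}{2} - 16\right)^{2} = \left(- \frac{41}{2}\right)^{2} = \frac{1681}{4}$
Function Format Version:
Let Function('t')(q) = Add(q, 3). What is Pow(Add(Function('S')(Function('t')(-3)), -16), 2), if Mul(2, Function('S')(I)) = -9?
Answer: Rational(1681, 4) ≈ 420.25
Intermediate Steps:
Function('t')(q) = Add(3, q)
Function('S')(I) = Rational(-9, 2) (Function('S')(I) = Mul(Rational(1, 2), -9) = Rational(-9, 2))
Pow(Add(Function('S')(Function('t')(-3)), -16), 2) = Pow(Add(Rational(-9, 2), -16), 2) = Pow(Rational(-41, 2), 2) = Rational(1681, 4)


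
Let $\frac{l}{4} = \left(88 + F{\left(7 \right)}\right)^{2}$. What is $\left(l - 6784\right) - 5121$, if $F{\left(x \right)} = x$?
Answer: $24195$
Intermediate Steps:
$l = 36100$ ($l = 4 \left(88 + 7\right)^{2} = 4 \cdot 95^{2} = 4 \cdot 9025 = 36100$)
$\left(l - 6784\right) - 5121 = \left(36100 - 6784\right) - 5121 = 29316 - 5121 = 24195$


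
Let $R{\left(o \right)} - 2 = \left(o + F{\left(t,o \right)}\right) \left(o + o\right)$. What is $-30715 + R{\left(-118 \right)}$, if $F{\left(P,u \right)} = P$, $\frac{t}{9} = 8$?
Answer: $-19857$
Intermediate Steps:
$t = 72$ ($t = 9 \cdot 8 = 72$)
$R{\left(o \right)} = 2 + 2 o \left(72 + o\right)$ ($R{\left(o \right)} = 2 + \left(o + 72\right) \left(o + o\right) = 2 + \left(72 + o\right) 2 o = 2 + 2 o \left(72 + o\right)$)
$-30715 + R{\left(-118 \right)} = -30715 + \left(2 + 2 \left(-118\right)^{2} + 144 \left(-118\right)\right) = -30715 + \left(2 + 2 \cdot 13924 - 16992\right) = -30715 + \left(2 + 27848 - 16992\right) = -30715 + 10858 = -19857$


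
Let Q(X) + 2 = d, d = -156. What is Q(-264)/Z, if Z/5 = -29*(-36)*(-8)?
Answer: 79/20880 ≈ 0.0037835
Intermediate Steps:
Q(X) = -158 (Q(X) = -2 - 156 = -158)
Z = -41760 (Z = 5*(-29*(-36)*(-8)) = 5*(1044*(-8)) = 5*(-8352) = -41760)
Q(-264)/Z = -158/(-41760) = -158*(-1/41760) = 79/20880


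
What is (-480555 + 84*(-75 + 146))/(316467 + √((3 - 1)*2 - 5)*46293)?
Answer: -16688043333/11366044882 + 2441137907*I/11366044882 ≈ -1.4682 + 0.21477*I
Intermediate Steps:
(-480555 + 84*(-75 + 146))/(316467 + √((3 - 1)*2 - 5)*46293) = (-480555 + 84*71)/(316467 + √(2*2 - 5)*46293) = (-480555 + 5964)/(316467 + √(4 - 5)*46293) = -474591/(316467 + √(-1)*46293) = -474591/(316467 + I*46293) = -474591*(316467 - 46293*I)/102294403938 = -158197*(316467 - 46293*I)/34098134646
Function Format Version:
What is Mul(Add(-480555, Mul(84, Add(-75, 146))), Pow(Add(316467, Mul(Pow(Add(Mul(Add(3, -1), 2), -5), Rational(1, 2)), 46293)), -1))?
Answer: Add(Rational(-16688043333, 11366044882), Mul(Rational(2441137907, 11366044882), I)) ≈ Add(-1.4682, Mul(0.21477, I))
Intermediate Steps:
Mul(Add(-480555, Mul(84, Add(-75, 146))), Pow(Add(316467, Mul(Pow(Add(Mul(Add(3, -1), 2), -5), Rational(1, 2)), 46293)), -1)) = Mul(Add(-480555, Mul(84, 71)), Pow(Add(316467, Mul(Pow(Add(Mul(2, 2), -5), Rational(1, 2)), 46293)), -1)) = Mul(Add(-480555, 5964), Pow(Add(316467, Mul(Pow(Add(4, -5), Rational(1, 2)), 46293)), -1)) = Mul(-474591, Pow(Add(316467, Mul(Pow(-1, Rational(1, 2)), 46293)), -1)) = Mul(-474591, Pow(Add(316467, Mul(I, 46293)), -1)) = Mul(-474591, Pow(Add(316467, Mul(46293, I)), -1)) = Mul(-474591, Mul(Rational(1, 102294403938), Add(316467, Mul(-46293, I)))) = Mul(Rational(-158197, 34098134646), Add(316467, Mul(-46293, I)))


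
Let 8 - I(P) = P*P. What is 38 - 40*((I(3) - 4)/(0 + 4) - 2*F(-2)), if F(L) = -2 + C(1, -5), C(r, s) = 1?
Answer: 8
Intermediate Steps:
I(P) = 8 - P**2 (I(P) = 8 - P*P = 8 - P**2)
F(L) = -1 (F(L) = -2 + 1 = -1)
38 - 40*((I(3) - 4)/(0 + 4) - 2*F(-2)) = 38 - 40*(((8 - 1*3**2) - 4)/(0 + 4) - 2*(-1)) = 38 - 40*(((8 - 1*9) - 4)/4 + 2) = 38 - 40*(((8 - 9) - 4)*(1/4) + 2) = 38 - 40*((-1 - 4)*(1/4) + 2) = 38 - 40*(-5*1/4 + 2) = 38 - 40*(-5/4 + 2) = 38 - 40*3/4 = 38 - 30 = 8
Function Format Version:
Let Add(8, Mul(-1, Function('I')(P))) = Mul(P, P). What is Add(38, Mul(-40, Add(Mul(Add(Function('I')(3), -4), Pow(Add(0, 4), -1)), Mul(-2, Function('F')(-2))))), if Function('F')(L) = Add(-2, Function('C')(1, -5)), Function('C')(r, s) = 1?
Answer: 8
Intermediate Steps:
Function('I')(P) = Add(8, Mul(-1, Pow(P, 2))) (Function('I')(P) = Add(8, Mul(-1, Mul(P, P))) = Add(8, Mul(-1, Pow(P, 2))))
Function('F')(L) = -1 (Function('F')(L) = Add(-2, 1) = -1)
Add(38, Mul(-40, Add(Mul(Add(Function('I')(3), -4), Pow(Add(0, 4), -1)), Mul(-2, Function('F')(-2))))) = Add(38, Mul(-40, Add(Mul(Add(Add(8, Mul(-1, Pow(3, 2))), -4), Pow(Add(0, 4), -1)), Mul(-2, -1)))) = Add(38, Mul(-40, Add(Mul(Add(Add(8, Mul(-1, 9)), -4), Pow(4, -1)), 2))) = Add(38, Mul(-40, Add(Mul(Add(Add(8, -9), -4), Rational(1, 4)), 2))) = Add(38, Mul(-40, Add(Mul(Add(-1, -4), Rational(1, 4)), 2))) = Add(38, Mul(-40, Add(Mul(-5, Rational(1, 4)), 2))) = Add(38, Mul(-40, Add(Rational(-5, 4), 2))) = Add(38, Mul(-40, Rational(3, 4))) = Add(38, -30) = 8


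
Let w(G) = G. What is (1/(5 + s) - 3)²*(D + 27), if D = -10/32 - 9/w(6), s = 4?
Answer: 68107/324 ≈ 210.21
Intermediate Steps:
D = -29/16 (D = -10/32 - 9/6 = -10*1/32 - 9*⅙ = -5/16 - 3/2 = -29/16 ≈ -1.8125)
(1/(5 + s) - 3)²*(D + 27) = (1/(5 + 4) - 3)²*(-29/16 + 27) = (1/9 - 3)²*(403/16) = (⅑ - 3)²*(403/16) = (-26/9)²*(403/16) = (676/81)*(403/16) = 68107/324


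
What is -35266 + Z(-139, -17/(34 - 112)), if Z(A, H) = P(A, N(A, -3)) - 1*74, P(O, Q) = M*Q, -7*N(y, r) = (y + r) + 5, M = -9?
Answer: -248613/7 ≈ -35516.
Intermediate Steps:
N(y, r) = -5/7 - r/7 - y/7 (N(y, r) = -((y + r) + 5)/7 = -((r + y) + 5)/7 = -(5 + r + y)/7 = -5/7 - r/7 - y/7)
P(O, Q) = -9*Q
Z(A, H) = -500/7 + 9*A/7 (Z(A, H) = -9*(-5/7 - ⅐*(-3) - A/7) - 1*74 = -9*(-5/7 + 3/7 - A/7) - 74 = -9*(-2/7 - A/7) - 74 = (18/7 + 9*A/7) - 74 = -500/7 + 9*A/7)
-35266 + Z(-139, -17/(34 - 112)) = -35266 + (-500/7 + (9/7)*(-139)) = -35266 + (-500/7 - 1251/7) = -35266 - 1751/7 = -248613/7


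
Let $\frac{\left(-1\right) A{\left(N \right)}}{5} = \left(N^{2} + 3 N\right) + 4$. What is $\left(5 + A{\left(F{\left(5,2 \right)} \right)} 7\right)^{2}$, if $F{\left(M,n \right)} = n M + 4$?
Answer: $71656225$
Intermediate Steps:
$F{\left(M,n \right)} = 4 + M n$ ($F{\left(M,n \right)} = M n + 4 = 4 + M n$)
$A{\left(N \right)} = -20 - 15 N - 5 N^{2}$ ($A{\left(N \right)} = - 5 \left(\left(N^{2} + 3 N\right) + 4\right) = - 5 \left(4 + N^{2} + 3 N\right) = -20 - 15 N - 5 N^{2}$)
$\left(5 + A{\left(F{\left(5,2 \right)} \right)} 7\right)^{2} = \left(5 + \left(-20 - 15 \left(4 + 5 \cdot 2\right) - 5 \left(4 + 5 \cdot 2\right)^{2}\right) 7\right)^{2} = \left(5 + \left(-20 - 15 \left(4 + 10\right) - 5 \left(4 + 10\right)^{2}\right) 7\right)^{2} = \left(5 + \left(-20 - 210 - 5 \cdot 14^{2}\right) 7\right)^{2} = \left(5 + \left(-20 - 210 - 980\right) 7\right)^{2} = \left(5 - 8470\right)^{2} = \left(-8465\right)^{2} = 71656225$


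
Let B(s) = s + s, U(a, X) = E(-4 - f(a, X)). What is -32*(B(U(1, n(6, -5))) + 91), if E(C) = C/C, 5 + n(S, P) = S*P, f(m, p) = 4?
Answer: -2976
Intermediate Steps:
n(S, P) = -5 + P*S (n(S, P) = -5 + S*P = -5 + P*S)
E(C) = 1
U(a, X) = 1
B(s) = 2*s
-32*(B(U(1, n(6, -5))) + 91) = -32*(2*1 + 91) = -32*(2 + 91) = -32*93 = -2976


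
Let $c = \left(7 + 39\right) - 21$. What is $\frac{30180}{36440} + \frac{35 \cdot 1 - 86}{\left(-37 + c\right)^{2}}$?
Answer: $\frac{20729}{43728} \approx 0.47404$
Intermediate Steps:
$c = 25$ ($c = 46 - 21 = 25$)
$\frac{30180}{36440} + \frac{35 \cdot 1 - 86}{\left(-37 + c\right)^{2}} = \frac{30180}{36440} + \frac{35 \cdot 1 - 86}{\left(-37 + 25\right)^{2}} = 30180 \cdot \frac{1}{36440} + \frac{35 - 86}{\left(-12\right)^{2}} = \frac{1509}{1822} - \frac{51}{144} = \frac{1509}{1822} - \frac{17}{48} = \frac{20729}{43728}$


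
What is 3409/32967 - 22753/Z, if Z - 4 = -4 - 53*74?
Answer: 20634277/3494502 ≈ 5.9048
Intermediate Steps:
Z = -3922 (Z = 4 + (-4 - 53*74) = 4 + (-4 - 3922) = 4 - 3926 = -3922)
3409/32967 - 22753/Z = 3409/32967 - 22753/(-3922) = 3409*(1/32967) - 22753*(-1/3922) = 3409/32967 + 22753/3922 = 20634277/3494502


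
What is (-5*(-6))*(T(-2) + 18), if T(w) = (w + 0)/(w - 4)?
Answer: 550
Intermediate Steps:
T(w) = w/(-4 + w)
(-5*(-6))*(T(-2) + 18) = (-5*(-6))*(-2/(-4 - 2) + 18) = 30*(-2/(-6) + 18) = 30*(-2*(-⅙) + 18) = 30*(⅓ + 18) = 30*(55/3) = 550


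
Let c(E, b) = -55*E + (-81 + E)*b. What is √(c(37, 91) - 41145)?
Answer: 4*I*√2949 ≈ 217.22*I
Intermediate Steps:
c(E, b) = -55*E + b*(-81 + E)
√(c(37, 91) - 41145) = √((-81*91 - 55*37 + 37*91) - 41145) = √((-7371 - 2035 + 3367) - 41145) = √(-6039 - 41145) = √(-47184) = 4*I*√2949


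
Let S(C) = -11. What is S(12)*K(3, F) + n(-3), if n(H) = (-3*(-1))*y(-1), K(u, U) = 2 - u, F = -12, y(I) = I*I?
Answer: 14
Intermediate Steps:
y(I) = I²
n(H) = 3 (n(H) = -3*(-1)*(-1)² = 3*1 = 3)
S(12)*K(3, F) + n(-3) = -11*(2 - 1*3) + 3 = -11*(2 - 3) + 3 = -11*(-1) + 3 = 11 + 3 = 14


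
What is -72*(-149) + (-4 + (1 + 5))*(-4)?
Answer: 10720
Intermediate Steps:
-72*(-149) + (-4 + (1 + 5))*(-4) = 10728 + (-4 + 6)*(-4) = 10728 + 2*(-4) = 10728 - 8 = 10720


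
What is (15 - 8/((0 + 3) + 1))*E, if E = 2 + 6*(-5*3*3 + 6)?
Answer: -3016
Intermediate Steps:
E = -232 (E = 2 + 6*(-15*3 + 6) = 2 + 6*(-45 + 6) = 2 + 6*(-39) = 2 - 234 = -232)
(15 - 8/((0 + 3) + 1))*E = (15 - 8/((0 + 3) + 1))*(-232) = (15 - 8/(3 + 1))*(-232) = (15 - 8/4)*(-232) = (15 - 8*1/4)*(-232) = (15 - 2)*(-232) = 13*(-232) = -3016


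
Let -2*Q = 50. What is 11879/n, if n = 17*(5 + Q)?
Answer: -11879/340 ≈ -34.938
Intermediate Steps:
Q = -25 (Q = -½*50 = -25)
n = -340 (n = 17*(5 - 25) = 17*(-20) = -340)
11879/n = 11879/(-340) = 11879*(-1/340) = -11879/340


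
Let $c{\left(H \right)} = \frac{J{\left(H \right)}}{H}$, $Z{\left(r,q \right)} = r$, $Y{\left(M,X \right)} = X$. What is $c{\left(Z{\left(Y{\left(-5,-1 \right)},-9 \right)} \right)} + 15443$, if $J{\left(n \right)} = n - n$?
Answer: $15443$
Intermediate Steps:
$J{\left(n \right)} = 0$
$c{\left(H \right)} = 0$ ($c{\left(H \right)} = \frac{0}{H} = 0$)
$c{\left(Z{\left(Y{\left(-5,-1 \right)},-9 \right)} \right)} + 15443 = 0 + 15443 = 15443$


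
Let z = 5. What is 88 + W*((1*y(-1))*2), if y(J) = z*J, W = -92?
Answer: 1008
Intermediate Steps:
y(J) = 5*J
88 + W*((1*y(-1))*2) = 88 - 92*1*(5*(-1))*2 = 88 - 92*1*(-5)*2 = 88 - (-460)*2 = 88 - 92*(-10) = 88 + 920 = 1008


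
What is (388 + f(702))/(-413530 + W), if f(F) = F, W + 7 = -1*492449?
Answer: -545/452993 ≈ -0.0012031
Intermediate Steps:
W = -492456 (W = -7 - 1*492449 = -7 - 492449 = -492456)
(388 + f(702))/(-413530 + W) = (388 + 702)/(-413530 - 492456) = 1090/(-905986) = 1090*(-1/905986) = -545/452993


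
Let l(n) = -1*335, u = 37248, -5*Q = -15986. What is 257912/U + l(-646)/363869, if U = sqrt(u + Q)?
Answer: -335/363869 + 128956*sqrt(1011130)/101113 ≈ 1282.4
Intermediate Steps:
Q = 15986/5 (Q = -1/5*(-15986) = 15986/5 ≈ 3197.2)
l(n) = -335
U = sqrt(1011130)/5 (U = sqrt(37248 + 15986/5) = sqrt(202226/5) = sqrt(1011130)/5 ≈ 201.11)
257912/U + l(-646)/363869 = 257912/((sqrt(1011130)/5)) - 335/363869 = 257912*(sqrt(1011130)/202226) - 335*1/363869 = 128956*sqrt(1011130)/101113 - 335/363869 = -335/363869 + 128956*sqrt(1011130)/101113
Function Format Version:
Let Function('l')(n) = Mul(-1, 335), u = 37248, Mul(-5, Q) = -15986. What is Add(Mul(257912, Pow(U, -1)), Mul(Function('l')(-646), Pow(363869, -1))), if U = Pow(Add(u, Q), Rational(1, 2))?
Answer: Add(Rational(-335, 363869), Mul(Rational(128956, 101113), Pow(1011130, Rational(1, 2)))) ≈ 1282.4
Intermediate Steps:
Q = Rational(15986, 5) (Q = Mul(Rational(-1, 5), -15986) = Rational(15986, 5) ≈ 3197.2)
Function('l')(n) = -335
U = Mul(Rational(1, 5), Pow(1011130, Rational(1, 2))) (U = Pow(Add(37248, Rational(15986, 5)), Rational(1, 2)) = Pow(Rational(202226, 5), Rational(1, 2)) = Mul(Rational(1, 5), Pow(1011130, Rational(1, 2))) ≈ 201.11)
Add(Mul(257912, Pow(U, -1)), Mul(Function('l')(-646), Pow(363869, -1))) = Add(Mul(257912, Pow(Mul(Rational(1, 5), Pow(1011130, Rational(1, 2))), -1)), Mul(-335, Pow(363869, -1))) = Add(Mul(257912, Mul(Rational(1, 202226), Pow(1011130, Rational(1, 2)))), Mul(-335, Rational(1, 363869))) = Add(Mul(Rational(128956, 101113), Pow(1011130, Rational(1, 2))), Rational(-335, 363869)) = Add(Rational(-335, 363869), Mul(Rational(128956, 101113), Pow(1011130, Rational(1, 2))))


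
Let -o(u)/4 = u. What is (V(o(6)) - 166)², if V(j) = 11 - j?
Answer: 17161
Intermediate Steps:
o(u) = -4*u
(V(o(6)) - 166)² = ((11 - (-4)*6) - 166)² = ((11 - 1*(-24)) - 166)² = ((11 + 24) - 166)² = (35 - 166)² = (-131)² = 17161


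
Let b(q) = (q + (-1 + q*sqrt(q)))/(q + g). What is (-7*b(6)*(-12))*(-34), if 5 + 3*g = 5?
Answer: -2380 - 2856*sqrt(6) ≈ -9375.8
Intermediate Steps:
g = 0 (g = -5/3 + (1/3)*5 = -5/3 + 5/3 = 0)
b(q) = (-1 + q + q**(3/2))/q (b(q) = (q + (-1 + q*sqrt(q)))/(q + 0) = (q + (-1 + q**(3/2)))/q = (-1 + q + q**(3/2))/q)
(-7*b(6)*(-12))*(-34) = (-7*(-1 + 6 + 6**(3/2))/6*(-12))*(-34) = (-7*(-1 + 6 + 6*sqrt(6))/6*(-12))*(-34) = (-7*(5 + 6*sqrt(6))/6*(-12))*(-34) = (-7*(5/6 + sqrt(6))*(-12))*(-34) = ((-35/6 - 7*sqrt(6))*(-12))*(-34) = (70 + 84*sqrt(6))*(-34) = -2380 - 2856*sqrt(6)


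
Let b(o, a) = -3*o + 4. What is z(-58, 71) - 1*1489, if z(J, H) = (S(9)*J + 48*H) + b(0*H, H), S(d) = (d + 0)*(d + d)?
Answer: -7473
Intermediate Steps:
S(d) = 2*d² (S(d) = d*(2*d) = 2*d²)
b(o, a) = 4 - 3*o
z(J, H) = 4 + 48*H + 162*J (z(J, H) = ((2*9²)*J + 48*H) + (4 - 0*H) = ((2*81)*J + 48*H) + (4 - 3*0) = (162*J + 48*H) + (4 + 0) = (48*H + 162*J) + 4 = 4 + 48*H + 162*J)
z(-58, 71) - 1*1489 = (4 + 48*71 + 162*(-58)) - 1*1489 = (4 + 3408 - 9396) - 1489 = -5984 - 1489 = -7473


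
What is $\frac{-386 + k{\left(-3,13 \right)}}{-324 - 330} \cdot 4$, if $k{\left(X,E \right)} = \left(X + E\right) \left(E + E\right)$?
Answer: $\frac{84}{109} \approx 0.77064$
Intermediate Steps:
$k{\left(X,E \right)} = 2 E \left(E + X\right)$ ($k{\left(X,E \right)} = \left(E + X\right) 2 E = 2 E \left(E + X\right)$)
$\frac{-386 + k{\left(-3,13 \right)}}{-324 - 330} \cdot 4 = \frac{-386 + 2 \cdot 13 \left(13 - 3\right)}{-324 - 330} \cdot 4 = \frac{-386 + 2 \cdot 13 \cdot 10}{-654} \cdot 4 = \left(-386 + 260\right) \left(- \frac{1}{654}\right) 4 = \left(-126\right) \left(- \frac{1}{654}\right) 4 = \frac{21}{109} \cdot 4 = \frac{84}{109}$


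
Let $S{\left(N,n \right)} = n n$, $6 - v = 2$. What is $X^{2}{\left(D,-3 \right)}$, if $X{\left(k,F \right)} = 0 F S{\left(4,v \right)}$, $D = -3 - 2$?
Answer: $0$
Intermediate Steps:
$v = 4$ ($v = 6 - 2 = 4$)
$S{\left(N,n \right)} = n^{2}$
$D = -5$ ($D = -3 - 2 = -5$)
$X{\left(k,F \right)} = 0$ ($X{\left(k,F \right)} = 0 F 4^{2} = 0 \cdot 16 = 0$)
$X^{2}{\left(D,-3 \right)} = 0^{2} = 0$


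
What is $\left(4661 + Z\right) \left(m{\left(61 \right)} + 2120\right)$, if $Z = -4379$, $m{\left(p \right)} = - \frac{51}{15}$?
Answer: $\frac{2984406}{5} \approx 5.9688 \cdot 10^{5}$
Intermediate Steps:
$m{\left(p \right)} = - \frac{17}{5}$ ($m{\left(p \right)} = \left(-51\right) \frac{1}{15} = - \frac{17}{5}$)
$\left(4661 + Z\right) \left(m{\left(61 \right)} + 2120\right) = \left(4661 - 4379\right) \left(- \frac{17}{5} + 2120\right) = 282 \cdot \frac{10583}{5} = \frac{2984406}{5}$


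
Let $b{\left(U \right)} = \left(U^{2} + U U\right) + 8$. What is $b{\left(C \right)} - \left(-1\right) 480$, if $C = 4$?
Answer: $520$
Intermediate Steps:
$b{\left(U \right)} = 8 + 2 U^{2}$ ($b{\left(U \right)} = \left(U^{2} + U^{2}\right) + 8 = 2 U^{2} + 8 = 8 + 2 U^{2}$)
$b{\left(C \right)} - \left(-1\right) 480 = \left(8 + 2 \cdot 4^{2}\right) - \left(-1\right) 480 = \left(8 + 2 \cdot 16\right) - -480 = \left(8 + 32\right) + 480 = 40 + 480 = 520$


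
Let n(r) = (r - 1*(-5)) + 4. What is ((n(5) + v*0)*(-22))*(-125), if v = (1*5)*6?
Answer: 38500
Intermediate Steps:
n(r) = 9 + r (n(r) = (r + 5) + 4 = (5 + r) + 4 = 9 + r)
v = 30 (v = 5*6 = 30)
((n(5) + v*0)*(-22))*(-125) = (((9 + 5) + 30*0)*(-22))*(-125) = ((14 + 0)*(-22))*(-125) = (14*(-22))*(-125) = -308*(-125) = 38500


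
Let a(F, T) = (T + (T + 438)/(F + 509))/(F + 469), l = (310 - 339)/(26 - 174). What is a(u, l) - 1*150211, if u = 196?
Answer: -5211277690901/34693050 ≈ -1.5021e+5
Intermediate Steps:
l = 29/148 (l = -29/(-148) = -29*(-1/148) = 29/148 ≈ 0.19595)
a(F, T) = (T + (438 + T)/(509 + F))/(469 + F)
a(u, l) - 1*150211 = (438 + 510*(29/148) + 196*(29/148))/(238721 + 196² + 978*196) - 1*150211 = (438 + 7395/74 + 1421/37)/(238721 + 38416 + 191688) - 150211 = (42649/74)/468825 - 150211 = (1/468825)*(42649/74) - 150211 = 42649/34693050 - 150211 = -5211277690901/34693050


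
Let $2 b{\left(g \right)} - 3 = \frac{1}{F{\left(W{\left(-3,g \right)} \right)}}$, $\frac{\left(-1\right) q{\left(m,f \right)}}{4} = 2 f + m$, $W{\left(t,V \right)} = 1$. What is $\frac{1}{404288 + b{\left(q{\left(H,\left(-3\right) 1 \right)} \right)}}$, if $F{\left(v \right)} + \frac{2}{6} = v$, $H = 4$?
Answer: $\frac{4}{1617161} \approx 2.4735 \cdot 10^{-6}$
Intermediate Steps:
$q{\left(m,f \right)} = - 8 f - 4 m$ ($q{\left(m,f \right)} = - 4 \left(2 f + m\right) = - 4 \left(m + 2 f\right) = - 8 f - 4 m$)
$F{\left(v \right)} = - \frac{1}{3} + v$
$b{\left(g \right)} = \frac{9}{4}$ ($b{\left(g \right)} = \frac{3}{2} + \frac{1}{2 \left(- \frac{1}{3} + 1\right)} = \frac{3}{2} + \frac{1}{2 \cdot \frac{2}{3}} = \frac{3}{2} + \frac{1}{2} \cdot \frac{3}{2} = \frac{3}{2} + \frac{3}{4} = \frac{9}{4}$)
$\frac{1}{404288 + b{\left(q{\left(H,\left(-3\right) 1 \right)} \right)}} = \frac{1}{404288 + \frac{9}{4}} = \frac{1}{\frac{1617161}{4}} = \frac{4}{1617161}$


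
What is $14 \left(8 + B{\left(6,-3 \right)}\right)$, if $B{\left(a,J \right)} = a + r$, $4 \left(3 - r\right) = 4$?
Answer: $224$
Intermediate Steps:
$r = 2$ ($r = 3 - 1 = 2$)
$B{\left(a,J \right)} = 2 + a$ ($B{\left(a,J \right)} = a + 2 = 2 + a$)
$14 \left(8 + B{\left(6,-3 \right)}\right) = 14 \left(8 + \left(2 + 6\right)\right) = 14 \left(8 + 8\right) = 14 \cdot 16 = 224$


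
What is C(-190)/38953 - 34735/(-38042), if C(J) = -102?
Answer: 1349152171/1481850026 ≈ 0.91045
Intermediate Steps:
C(-190)/38953 - 34735/(-38042) = -102/38953 - 34735/(-38042) = -102*1/38953 - 34735*(-1/38042) = -102/38953 + 34735/38042 = 1349152171/1481850026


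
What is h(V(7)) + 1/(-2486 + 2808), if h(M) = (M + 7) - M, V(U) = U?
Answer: 2255/322 ≈ 7.0031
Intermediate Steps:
h(M) = 7 (h(M) = (7 + M) - M = 7)
h(V(7)) + 1/(-2486 + 2808) = 7 + 1/(-2486 + 2808) = 7 + 1/322 = 2255/322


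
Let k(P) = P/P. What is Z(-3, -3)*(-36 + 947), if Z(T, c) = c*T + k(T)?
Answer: 9110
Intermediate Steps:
k(P) = 1
Z(T, c) = 1 + T*c (Z(T, c) = c*T + 1 = T*c + 1 = 1 + T*c)
Z(-3, -3)*(-36 + 947) = (1 - 3*(-3))*(-36 + 947) = (1 + 9)*911 = 10*911 = 9110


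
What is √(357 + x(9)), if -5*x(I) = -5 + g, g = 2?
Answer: 2*√2235/5 ≈ 18.910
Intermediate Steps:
x(I) = ⅗ (x(I) = -(-5 + 2)/5 = -⅕*(-3) = ⅗)
√(357 + x(9)) = √(357 + ⅗) = √(1788/5) = 2*√2235/5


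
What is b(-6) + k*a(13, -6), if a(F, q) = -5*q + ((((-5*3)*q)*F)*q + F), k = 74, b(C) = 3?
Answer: -516295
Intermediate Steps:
a(F, q) = F - 5*q - 15*F*q**2 (a(F, q) = -5*q + (((-15*q)*F)*q + F) = -5*q + ((-15*F*q)*q + F) = -5*q + (-15*F*q**2 + F) = -5*q + (F - 15*F*q**2) = F - 5*q - 15*F*q**2)
b(-6) + k*a(13, -6) = 3 + 74*(13 - 5*(-6) - 15*13*(-6)**2) = 3 + 74*(13 + 30 - 15*13*36) = 3 + 74*(13 + 30 - 7020) = 3 + 74*(-6977) = 3 - 516298 = -516295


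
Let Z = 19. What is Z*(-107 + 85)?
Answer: -418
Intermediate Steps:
Z*(-107 + 85) = 19*(-107 + 85) = 19*(-22) = -418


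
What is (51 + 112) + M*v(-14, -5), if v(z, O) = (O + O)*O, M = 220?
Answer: 11163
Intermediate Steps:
v(z, O) = 2*O**2 (v(z, O) = (2*O)*O = 2*O**2)
(51 + 112) + M*v(-14, -5) = (51 + 112) + 220*(2*(-5)**2) = 163 + 220*(2*25) = 163 + 220*50 = 163 + 11000 = 11163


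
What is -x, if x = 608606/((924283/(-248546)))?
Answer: 151266586876/924283 ≈ 1.6366e+5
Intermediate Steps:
x = -151266586876/924283 (x = 608606/((924283*(-1/248546))) = 608606/(-924283/248546) = 608606*(-248546/924283) = -151266586876/924283 ≈ -1.6366e+5)
-x = -1*(-151266586876/924283) = 151266586876/924283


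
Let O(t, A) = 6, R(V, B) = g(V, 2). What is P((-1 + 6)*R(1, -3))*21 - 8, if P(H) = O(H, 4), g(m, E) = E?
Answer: 118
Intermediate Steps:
R(V, B) = 2
P(H) = 6
P((-1 + 6)*R(1, -3))*21 - 8 = 6*21 - 8 = 126 - 8 = 118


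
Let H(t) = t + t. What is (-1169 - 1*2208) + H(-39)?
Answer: -3455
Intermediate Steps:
H(t) = 2*t
(-1169 - 1*2208) + H(-39) = (-1169 - 1*2208) + 2*(-39) = (-1169 - 2208) - 78 = -3377 - 78 = -3455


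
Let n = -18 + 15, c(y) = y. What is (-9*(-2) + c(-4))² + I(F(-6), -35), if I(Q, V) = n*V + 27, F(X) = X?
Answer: 328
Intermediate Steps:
n = -3
I(Q, V) = 27 - 3*V (I(Q, V) = -3*V + 27 = 27 - 3*V)
(-9*(-2) + c(-4))² + I(F(-6), -35) = (-9*(-2) - 4)² + (27 - 3*(-35)) = (18 - 4)² + (27 + 105) = 14² + 132 = 196 + 132 = 328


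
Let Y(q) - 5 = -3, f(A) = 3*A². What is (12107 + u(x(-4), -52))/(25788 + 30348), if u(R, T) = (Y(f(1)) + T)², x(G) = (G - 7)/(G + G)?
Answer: 4869/18712 ≈ 0.26021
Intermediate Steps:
Y(q) = 2 (Y(q) = 5 - 3 = 2)
x(G) = (-7 + G)/(2*G) (x(G) = (-7 + G)/((2*G)) = (-7 + G)*(1/(2*G)) = (-7 + G)/(2*G))
u(R, T) = (2 + T)²
(12107 + u(x(-4), -52))/(25788 + 30348) = (12107 + (2 - 52)²)/(25788 + 30348) = (12107 + (-50)²)/56136 = (12107 + 2500)*(1/56136) = 14607*(1/56136) = 4869/18712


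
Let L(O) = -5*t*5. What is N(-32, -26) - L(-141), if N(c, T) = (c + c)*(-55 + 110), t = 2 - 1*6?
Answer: -3620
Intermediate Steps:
t = -4 (t = 2 - 6 = -4)
N(c, T) = 110*c (N(c, T) = (2*c)*55 = 110*c)
L(O) = 100 (L(O) = -5*(-4)*5 = 20*5 = 100)
N(-32, -26) - L(-141) = 110*(-32) - 1*100 = -3520 - 100 = -3620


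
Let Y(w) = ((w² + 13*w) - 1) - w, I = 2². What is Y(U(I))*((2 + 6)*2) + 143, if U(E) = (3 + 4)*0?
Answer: 127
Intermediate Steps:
I = 4
U(E) = 0 (U(E) = 7*0 = 0)
Y(w) = -1 + w² + 12*w (Y(w) = (-1 + w² + 13*w) - w = -1 + w² + 12*w)
Y(U(I))*((2 + 6)*2) + 143 = (-1 + 0² + 12*0)*((2 + 6)*2) + 143 = (-1 + 0 + 0)*(8*2) + 143 = -1*16 + 143 = -16 + 143 = 127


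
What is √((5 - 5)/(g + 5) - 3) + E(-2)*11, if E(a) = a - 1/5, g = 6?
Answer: -121/5 + I*√3 ≈ -24.2 + 1.732*I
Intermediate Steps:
E(a) = -⅕ + a (E(a) = a - 1*⅕ = a - ⅕ = -⅕ + a)
√((5 - 5)/(g + 5) - 3) + E(-2)*11 = √((5 - 5)/(6 + 5) - 3) + (-⅕ - 2)*11 = √(0/11 - 3) - 11/5*11 = √(0*(1/11) - 3) - 121/5 = √(0 - 3) - 121/5 = √(-3) - 121/5 = I*√3 - 121/5 = -121/5 + I*√3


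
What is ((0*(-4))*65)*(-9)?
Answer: 0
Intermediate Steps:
((0*(-4))*65)*(-9) = (0*65)*(-9) = 0*(-9) = 0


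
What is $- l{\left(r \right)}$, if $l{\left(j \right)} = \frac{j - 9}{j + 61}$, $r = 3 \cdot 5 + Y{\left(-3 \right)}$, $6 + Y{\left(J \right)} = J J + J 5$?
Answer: $\frac{3}{32} \approx 0.09375$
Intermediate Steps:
$Y{\left(J \right)} = -6 + J^{2} + 5 J$ ($Y{\left(J \right)} = -6 + \left(J J + J 5\right) = -6 + \left(J^{2} + 5 J\right) = -6 + J^{2} + 5 J$)
$r = 3$ ($r = 3 \cdot 5 + \left(-6 + \left(-3\right)^{2} + 5 \left(-3\right)\right) = 15 - 12 = 3$)
$l{\left(j \right)} = \frac{-9 + j}{61 + j}$
$- l{\left(r \right)} = - \frac{-9 + 3}{61 + 3} = - \frac{-6}{64} = \left(-1\right) \left(- \frac{3}{32}\right) = \frac{3}{32}$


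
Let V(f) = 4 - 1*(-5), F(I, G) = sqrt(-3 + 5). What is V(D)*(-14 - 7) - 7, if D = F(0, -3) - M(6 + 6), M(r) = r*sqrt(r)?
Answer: -196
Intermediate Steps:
F(I, G) = sqrt(2)
M(r) = r**(3/2)
D = sqrt(2) - 24*sqrt(3) (D = sqrt(2) - (6 + 6)**(3/2) = sqrt(2) - 12**(3/2) = sqrt(2) - 24*sqrt(3) ≈ -40.155)
V(f) = 9 (V(f) = 4 + 5 = 9)
V(D)*(-14 - 7) - 7 = 9*(-14 - 7) - 7 = 9*(-21) - 7 = -189 - 7 = -196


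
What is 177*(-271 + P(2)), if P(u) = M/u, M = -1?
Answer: -96111/2 ≈ -48056.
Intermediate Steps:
P(u) = -1/u
177*(-271 + P(2)) = 177*(-271 - 1/2) = 177*(-271 - 1*½) = 177*(-271 - ½) = 177*(-543/2) = -96111/2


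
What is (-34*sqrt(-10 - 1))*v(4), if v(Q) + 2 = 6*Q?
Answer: -748*I*sqrt(11) ≈ -2480.8*I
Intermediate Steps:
v(Q) = -2 + 6*Q
(-34*sqrt(-10 - 1))*v(4) = (-34*sqrt(-10 - 1))*(-2 + 6*4) = (-34*I*sqrt(11))*(-2 + 24) = -34*I*sqrt(11)*22 = -748*I*sqrt(11)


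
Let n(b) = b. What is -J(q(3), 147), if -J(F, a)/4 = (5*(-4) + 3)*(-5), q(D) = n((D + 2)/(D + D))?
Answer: 340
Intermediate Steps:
q(D) = (2 + D)/(2*D) (q(D) = (D + 2)/(D + D) = (2 + D)/((2*D)) = (2 + D)*(1/(2*D)) = (2 + D)/(2*D))
J(F, a) = -340 (J(F, a) = -4*(5*(-4) + 3)*(-5) = -4*(-20 + 3)*(-5) = -(-68)*(-5) = -4*85 = -340)
-J(q(3), 147) = -1*(-340) = 340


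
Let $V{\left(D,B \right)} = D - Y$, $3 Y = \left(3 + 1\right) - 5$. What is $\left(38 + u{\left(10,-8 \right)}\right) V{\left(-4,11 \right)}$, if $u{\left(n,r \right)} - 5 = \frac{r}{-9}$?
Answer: $- \frac{4345}{27} \approx -160.93$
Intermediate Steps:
$u{\left(n,r \right)} = 5 - \frac{r}{9}$ ($u{\left(n,r \right)} = 5 + \frac{r}{-9} = 5 + r \left(- \frac{1}{9}\right) = 5 - \frac{r}{9}$)
$Y = - \frac{1}{3}$ ($Y = \frac{\left(3 + 1\right) - 5}{3} = \frac{4 - 5}{3} = \frac{1}{3} \left(-1\right) = - \frac{1}{3} \approx -0.33333$)
$V{\left(D,B \right)} = \frac{1}{3} + D$ ($V{\left(D,B \right)} = D - - \frac{1}{3} = D + \frac{1}{3} = \frac{1}{3} + D$)
$\left(38 + u{\left(10,-8 \right)}\right) V{\left(-4,11 \right)} = \left(38 + \left(5 - - \frac{8}{9}\right)\right) \left(\frac{1}{3} - 4\right) = \left(38 + \left(5 + \frac{8}{9}\right)\right) \left(- \frac{11}{3}\right) = \left(38 + \frac{53}{9}\right) \left(- \frac{11}{3}\right) = \frac{395}{9} \left(- \frac{11}{3}\right) = - \frac{4345}{27}$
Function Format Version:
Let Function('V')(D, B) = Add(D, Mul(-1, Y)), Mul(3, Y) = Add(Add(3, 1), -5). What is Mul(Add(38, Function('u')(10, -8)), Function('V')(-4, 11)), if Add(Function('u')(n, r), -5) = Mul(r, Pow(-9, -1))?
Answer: Rational(-4345, 27) ≈ -160.93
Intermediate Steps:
Function('u')(n, r) = Add(5, Mul(Rational(-1, 9), r)) (Function('u')(n, r) = Add(5, Mul(r, Pow(-9, -1))) = Add(5, Mul(r, Rational(-1, 9))) = Add(5, Mul(Rational(-1, 9), r)))
Y = Rational(-1, 3) (Y = Mul(Rational(1, 3), Add(Add(3, 1), -5)) = Mul(Rational(1, 3), Add(4, -5)) = Mul(Rational(1, 3), -1) = Rational(-1, 3) ≈ -0.33333)
Function('V')(D, B) = Add(Rational(1, 3), D) (Function('V')(D, B) = Add(D, Mul(-1, Rational(-1, 3))) = Add(D, Rational(1, 3)) = Add(Rational(1, 3), D))
Mul(Add(38, Function('u')(10, -8)), Function('V')(-4, 11)) = Mul(Add(38, Add(5, Mul(Rational(-1, 9), -8))), Add(Rational(1, 3), -4)) = Mul(Add(38, Add(5, Rational(8, 9))), Rational(-11, 3)) = Mul(Add(38, Rational(53, 9)), Rational(-11, 3)) = Mul(Rational(395, 9), Rational(-11, 3)) = Rational(-4345, 27)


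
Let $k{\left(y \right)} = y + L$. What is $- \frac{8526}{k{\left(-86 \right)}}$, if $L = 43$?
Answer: $\frac{8526}{43} \approx 198.28$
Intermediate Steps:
$k{\left(y \right)} = 43 + y$ ($k{\left(y \right)} = y + 43 = 43 + y$)
$- \frac{8526}{k{\left(-86 \right)}} = - \frac{8526}{43 - 86} = - \frac{8526}{-43} = \left(-8526\right) \left(- \frac{1}{43}\right) = \frac{8526}{43}$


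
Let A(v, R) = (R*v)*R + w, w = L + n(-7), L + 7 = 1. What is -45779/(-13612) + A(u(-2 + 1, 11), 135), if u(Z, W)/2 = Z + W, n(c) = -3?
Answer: 4961497271/13612 ≈ 3.6449e+5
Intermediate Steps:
L = -6 (L = -7 + 1 = -6)
w = -9 (w = -6 - 3 = -9)
u(Z, W) = 2*W + 2*Z (u(Z, W) = 2*(Z + W) = 2*(W + Z) = 2*W + 2*Z)
A(v, R) = -9 + v*R**2 (A(v, R) = (R*v)*R - 9 = v*R**2 - 9 = -9 + v*R**2)
-45779/(-13612) + A(u(-2 + 1, 11), 135) = -45779/(-13612) + (-9 + (2*11 + 2*(-2 + 1))*135**2) = -45779*(-1/13612) + (-9 + (22 + 2*(-1))*18225) = 45779/13612 + (-9 + (22 - 2)*18225) = 45779/13612 + (-9 + 20*18225) = 45779/13612 + (-9 + 364500) = 45779/13612 + 364491 = 4961497271/13612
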